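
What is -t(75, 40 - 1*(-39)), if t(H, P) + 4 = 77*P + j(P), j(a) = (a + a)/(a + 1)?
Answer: -243239/40 ≈ -6081.0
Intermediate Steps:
j(a) = 2*a/(1 + a) (j(a) = (2*a)/(1 + a) = 2*a/(1 + a))
t(H, P) = -4 + 77*P + 2*P/(1 + P) (t(H, P) = -4 + (77*P + 2*P/(1 + P)) = -4 + 77*P + 2*P/(1 + P))
-t(75, 40 - 1*(-39)) = -(-4 + 75*(40 - 1*(-39)) + 77*(40 - 1*(-39))²)/(1 + (40 - 1*(-39))) = -(-4 + 75*(40 + 39) + 77*(40 + 39)²)/(1 + (40 + 39)) = -(-4 + 75*79 + 77*79²)/(1 + 79) = -(-4 + 5925 + 77*6241)/80 = -(-4 + 5925 + 480557)/80 = -486478/80 = -1*243239/40 = -243239/40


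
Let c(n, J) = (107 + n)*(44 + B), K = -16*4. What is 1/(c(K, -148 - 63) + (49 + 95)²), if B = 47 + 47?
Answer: 1/26670 ≈ 3.7495e-5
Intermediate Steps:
K = -64
B = 94
c(n, J) = 14766 + 138*n (c(n, J) = (107 + n)*(44 + 94) = (107 + n)*138 = 14766 + 138*n)
1/(c(K, -148 - 63) + (49 + 95)²) = 1/((14766 + 138*(-64)) + (49 + 95)²) = 1/((14766 - 8832) + 144²) = 1/(5934 + 20736) = 1/26670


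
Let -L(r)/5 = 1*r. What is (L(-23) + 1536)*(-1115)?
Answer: -1840865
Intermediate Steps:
L(r) = -5*r
(L(-23) + 1536)*(-1115) = (-5*(-23) + 1536)*(-1115) = (115 + 1536)*(-1115) = 1651*(-1115) = -1840865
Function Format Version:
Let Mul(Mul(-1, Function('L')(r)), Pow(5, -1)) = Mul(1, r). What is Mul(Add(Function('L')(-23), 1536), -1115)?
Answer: -1840865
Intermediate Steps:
Function('L')(r) = Mul(-5, r) (Function('L')(r) = Mul(-5, Mul(1, r)) = Mul(-5, r))
Mul(Add(Function('L')(-23), 1536), -1115) = Mul(Add(Mul(-5, -23), 1536), -1115) = Mul(Add(115, 1536), -1115) = Mul(1651, -1115) = -1840865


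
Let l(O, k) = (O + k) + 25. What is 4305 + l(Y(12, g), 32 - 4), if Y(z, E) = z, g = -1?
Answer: 4370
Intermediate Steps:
l(O, k) = 25 + O + k
4305 + l(Y(12, g), 32 - 4) = 4305 + (25 + 12 + (32 - 4)) = 4305 + (25 + 12 + 28) = 4305 + 65 = 4370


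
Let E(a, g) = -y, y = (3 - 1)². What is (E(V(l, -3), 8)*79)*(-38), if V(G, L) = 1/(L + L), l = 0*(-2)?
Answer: 12008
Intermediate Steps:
y = 4 (y = 2² = 4)
l = 0
V(G, L) = 1/(2*L)
E(a, g) = -4 (E(a, g) = -1*4 = -4)
(E(V(l, -3), 8)*79)*(-38) = -4*79*(-38) = -316*(-38) = 12008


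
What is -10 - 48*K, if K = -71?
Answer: 3398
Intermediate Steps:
-10 - 48*K = -10 - 48*(-71) = -10 + 3408 = 3398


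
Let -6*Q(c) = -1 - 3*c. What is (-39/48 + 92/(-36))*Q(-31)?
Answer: 11155/216 ≈ 51.643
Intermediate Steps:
Q(c) = ⅙ + c/2 (Q(c) = -(-1 - 3*c)/6 = ⅙ + c/2)
(-39/48 + 92/(-36))*Q(-31) = (-39/48 + 92/(-36))*(⅙ + (½)*(-31)) = (-39*1/48 + 92*(-1/36))*(⅙ - 31/2) = (-13/16 - 23/9)*(-46/3) = -485/144*(-46/3) = 11155/216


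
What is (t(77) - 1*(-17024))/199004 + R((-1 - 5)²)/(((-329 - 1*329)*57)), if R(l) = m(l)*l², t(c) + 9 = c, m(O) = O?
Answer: -360153253/310993501 ≈ -1.1581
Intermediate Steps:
t(c) = -9 + c
R(l) = l³ (R(l) = l*l² = l³)
(t(77) - 1*(-17024))/199004 + R((-1 - 5)²)/(((-329 - 1*329)*57)) = ((-9 + 77) - 1*(-17024))/199004 + ((-1 - 5)²)³/(((-329 - 1*329)*57)) = (68 + 17024)*(1/199004) + ((-6)²)³/(((-329 - 329)*57)) = 17092*(1/199004) + 36³/((-658*57)) = 4273/49751 + 46656/(-37506) = 4273/49751 + 46656*(-1/37506) = 4273/49751 - 7776/6251 = -360153253/310993501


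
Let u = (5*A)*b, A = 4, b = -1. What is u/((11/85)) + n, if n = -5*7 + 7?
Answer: -2008/11 ≈ -182.55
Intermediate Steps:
n = -28 (n = -35 + 7 = -28)
u = -20 (u = (5*4)*(-1) = 20*(-1) = -20)
u/((11/85)) + n = -20/(11/85) - 28 = (85/11)*(-20) - 28 = -1700/11 - 28 = -2008/11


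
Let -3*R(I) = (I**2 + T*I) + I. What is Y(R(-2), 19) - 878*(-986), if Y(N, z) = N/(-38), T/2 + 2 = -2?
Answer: 16448455/19 ≈ 8.6571e+5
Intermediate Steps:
T = -8 (T = -4 + 2*(-2) = -4 - 4 = -8)
R(I) = -I**2/3 + 7*I/3 (R(I) = -((I**2 - 8*I) + I)/3 = -(I**2 - 7*I)/3 = -I**2/3 + 7*I/3)
Y(N, z) = -N/38 (Y(N, z) = N*(-1/38) = -N/38)
Y(R(-2), 19) - 878*(-986) = -(-2)*(7 - 1*(-2))/114 - 878*(-986) = -(-2)*(7 + 2)/114 + 865708 = -(-2)*9/114 + 865708 = -1/38*(-6) + 865708 = 3/19 + 865708 = 16448455/19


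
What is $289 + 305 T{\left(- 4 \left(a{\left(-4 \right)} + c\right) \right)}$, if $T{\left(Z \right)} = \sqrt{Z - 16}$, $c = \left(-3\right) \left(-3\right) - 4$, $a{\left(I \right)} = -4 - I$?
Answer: $289 + 1830 i \approx 289.0 + 1830.0 i$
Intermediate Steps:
$c = 5$ ($c = 9 - 4 = 5$)
$T{\left(Z \right)} = \sqrt{-16 + Z}$
$289 + 305 T{\left(- 4 \left(a{\left(-4 \right)} + c\right) \right)} = 289 + 305 \sqrt{-16 - 4 \left(\left(-4 - -4\right) + 5\right)} = 289 + 305 \sqrt{-16 - 4 \left(\left(-4 + 4\right) + 5\right)} = 289 + 305 \sqrt{-16 - 4 \left(0 + 5\right)} = 289 + 305 \sqrt{-16 - 20} = 289 + 305 \sqrt{-36} = 289 + 305 \cdot 6 i = 289 + 1830 i$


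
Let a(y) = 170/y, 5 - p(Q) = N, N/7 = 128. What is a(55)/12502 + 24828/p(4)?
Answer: -51732817/1856547 ≈ -27.865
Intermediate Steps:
N = 896 (N = 7*128 = 896)
p(Q) = -891 (p(Q) = 5 - 1*896 = 5 - 896 = -891)
a(55)/12502 + 24828/p(4) = (170/55)/12502 + 24828/(-891) = (170*(1/55))*(1/12502) + 24828*(-1/891) = (34/11)*(1/12502) - 8276/297 = 17/68761 - 8276/297 = -51732817/1856547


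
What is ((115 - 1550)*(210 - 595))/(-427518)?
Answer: -78925/61074 ≈ -1.2923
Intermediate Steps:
((115 - 1550)*(210 - 595))/(-427518) = -1435*(-385)*(-1/427518) = 552475*(-1/427518) = -78925/61074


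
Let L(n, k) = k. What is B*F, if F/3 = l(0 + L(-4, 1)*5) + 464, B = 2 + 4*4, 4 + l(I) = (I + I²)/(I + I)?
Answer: 25002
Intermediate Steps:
l(I) = -4 + (I + I²)/(2*I) (l(I) = -4 + (I + I²)/(I + I) = -4 + (I + I²)/((2*I)) = -4 + (I + I²)*(1/(2*I)) = -4 + (I + I²)/(2*I))
B = 18 (B = 2 + 16 = 18)
F = 1389 (F = 3*((-7/2 + (0 + 1*5)/2) + 464) = 3*((-7/2 + (0 + 5)/2) + 464) = 3*((-7/2 + (½)*5) + 464) = 3*((-7/2 + 5/2) + 464) = 3*(-1 + 464) = 3*463 = 1389)
B*F = 18*1389 = 25002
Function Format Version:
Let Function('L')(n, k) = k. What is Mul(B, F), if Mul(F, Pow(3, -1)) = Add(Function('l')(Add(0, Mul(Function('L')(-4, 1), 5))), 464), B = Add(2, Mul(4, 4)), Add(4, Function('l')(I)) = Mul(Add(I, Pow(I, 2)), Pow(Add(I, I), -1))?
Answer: 25002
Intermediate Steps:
Function('l')(I) = Add(-4, Mul(Rational(1, 2), Pow(I, -1), Add(I, Pow(I, 2)))) (Function('l')(I) = Add(-4, Mul(Add(I, Pow(I, 2)), Pow(Add(I, I), -1))) = Add(-4, Mul(Add(I, Pow(I, 2)), Pow(Mul(2, I), -1))) = Add(-4, Mul(Add(I, Pow(I, 2)), Mul(Rational(1, 2), Pow(I, -1)))) = Add(-4, Mul(Rational(1, 2), Pow(I, -1), Add(I, Pow(I, 2)))))
B = 18 (B = Add(2, 16) = 18)
F = 1389 (F = Mul(3, Add(Add(Rational(-7, 2), Mul(Rational(1, 2), Add(0, Mul(1, 5)))), 464)) = Mul(3, Add(Add(Rational(-7, 2), Mul(Rational(1, 2), Add(0, 5))), 464)) = Mul(3, Add(Add(Rational(-7, 2), Mul(Rational(1, 2), 5)), 464)) = Mul(3, Add(Add(Rational(-7, 2), Rational(5, 2)), 464)) = Mul(3, Add(-1, 464)) = Mul(3, 463) = 1389)
Mul(B, F) = Mul(18, 1389) = 25002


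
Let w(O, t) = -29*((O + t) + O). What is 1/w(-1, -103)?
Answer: 1/3045 ≈ 0.00032841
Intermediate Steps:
w(O, t) = -58*O - 29*t (w(O, t) = -29*(t + 2*O) = -58*O - 29*t)
1/w(-1, -103) = 1/(-58*(-1) - 29*(-103)) = 1/(58 + 2987) = 1/3045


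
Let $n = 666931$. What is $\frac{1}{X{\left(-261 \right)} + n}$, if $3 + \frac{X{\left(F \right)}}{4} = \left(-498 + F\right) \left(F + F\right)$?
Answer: $\frac{1}{2251711} \approx 4.4411 \cdot 10^{-7}$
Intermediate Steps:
$X{\left(F \right)} = -12 + 8 F \left(-498 + F\right)$ ($X{\left(F \right)} = -12 + 4 \left(-498 + F\right) \left(F + F\right) = -12 + 4 \left(-498 + F\right) 2 F = -12 + 4 \cdot 2 F \left(-498 + F\right) = -12 + 8 F \left(-498 + F\right)$)
$\frac{1}{X{\left(-261 \right)} + n} = \frac{1}{\left(-12 - -1039824 + 8 \left(-261\right)^{2}\right) + 666931} = \frac{1}{\left(-12 + 1039824 + 8 \cdot 68121\right) + 666931} = \frac{1}{\left(-12 + 1039824 + 544968\right) + 666931} = \frac{1}{1584780 + 666931} = \frac{1}{2251711}$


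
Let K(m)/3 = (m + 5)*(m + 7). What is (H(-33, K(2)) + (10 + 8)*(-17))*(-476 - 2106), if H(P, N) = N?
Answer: 302094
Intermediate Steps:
K(m) = 3*(5 + m)*(7 + m) (K(m) = 3*((m + 5)*(m + 7)) = 3*((5 + m)*(7 + m)) = 3*(5 + m)*(7 + m))
(H(-33, K(2)) + (10 + 8)*(-17))*(-476 - 2106) = ((105 + 3*2² + 36*2) + (10 + 8)*(-17))*(-476 - 2106) = ((105 + 3*4 + 72) + 18*(-17))*(-2582) = ((105 + 12 + 72) - 306)*(-2582) = (189 - 306)*(-2582) = -117*(-2582) = 302094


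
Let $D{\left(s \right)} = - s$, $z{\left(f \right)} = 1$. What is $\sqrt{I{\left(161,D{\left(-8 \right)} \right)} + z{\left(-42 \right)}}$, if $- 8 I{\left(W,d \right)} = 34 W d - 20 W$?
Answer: $\frac{i \sqrt{20282}}{2} \approx 71.207 i$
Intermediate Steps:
$I{\left(W,d \right)} = \frac{5 W}{2} - \frac{17 W d}{4}$ ($I{\left(W,d \right)} = - \frac{34 W d - 20 W}{8} = - \frac{- 20 W + 34 W d}{8} = \frac{5 W}{2} - \frac{17 W d}{4}$)
$\sqrt{I{\left(161,D{\left(-8 \right)} \right)} + z{\left(-42 \right)}} = \sqrt{\frac{1}{4} \cdot 161 \left(10 - 17 \left(\left(-1\right) \left(-8\right)\right)\right) + 1} = \sqrt{\frac{1}{4} \cdot 161 \left(10 - 136\right) + 1} = \sqrt{\frac{1}{4} \cdot 161 \left(-126\right) + 1} = \sqrt{- \frac{10143}{2} + 1} = \sqrt{- \frac{10141}{2}} = \frac{i \sqrt{20282}}{2}$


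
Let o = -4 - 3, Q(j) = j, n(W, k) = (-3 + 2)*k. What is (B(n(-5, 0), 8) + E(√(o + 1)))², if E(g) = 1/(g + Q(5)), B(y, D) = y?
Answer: (5 + I*√6)⁻² ≈ 0.019771 - 0.025489*I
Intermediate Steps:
n(W, k) = -k
o = -7
E(g) = 1/(5 + g) (E(g) = 1/(g + 5) = 1/(5 + g))
(B(n(-5, 0), 8) + E(√(o + 1)))² = (-1*0 + 1/(5 + √(-7 + 1)))² = (0 + 1/(5 + √(-6)))² = (0 + 1/(5 + I*√6))² = (1/(5 + I*√6))² = (5 + I*√6)⁻²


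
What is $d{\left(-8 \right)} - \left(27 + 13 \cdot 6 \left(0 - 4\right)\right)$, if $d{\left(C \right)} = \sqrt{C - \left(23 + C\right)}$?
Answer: $285 + i \sqrt{23} \approx 285.0 + 4.7958 i$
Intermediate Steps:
$d{\left(C \right)} = i \sqrt{23}$ ($d{\left(C \right)} = \sqrt{-23} = i \sqrt{23}$)
$d{\left(-8 \right)} - \left(27 + 13 \cdot 6 \left(0 - 4\right)\right) = i \sqrt{23} - \left(27 + 13 \cdot 6 \left(0 - 4\right)\right) = i \sqrt{23} - \left(27 + 13 \cdot 6 \left(-4\right)\right) = i \sqrt{23} - \left(27 + 13 \left(-24\right)\right) = i \sqrt{23} - \left(27 - 312\right) = i \sqrt{23} - -285 = i \sqrt{23} + 285 = 285 + i \sqrt{23}$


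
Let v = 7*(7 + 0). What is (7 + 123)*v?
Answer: 6370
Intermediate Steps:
v = 49 (v = 7*7 = 49)
(7 + 123)*v = (7 + 123)*49 = 130*49 = 6370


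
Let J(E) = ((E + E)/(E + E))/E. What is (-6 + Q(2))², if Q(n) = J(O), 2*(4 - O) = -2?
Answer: 841/25 ≈ 33.640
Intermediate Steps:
O = 5 (O = 4 - ½*(-2) = 4 + 1 = 5)
J(E) = 1/E (J(E) = ((2*E)/((2*E)))/E = ((2*E)*(1/(2*E)))/E = 1/E)
Q(n) = ⅕ (Q(n) = 1/5 = ⅕)
(-6 + Q(2))² = (-6 + ⅕)² = (-29/5)² = 841/25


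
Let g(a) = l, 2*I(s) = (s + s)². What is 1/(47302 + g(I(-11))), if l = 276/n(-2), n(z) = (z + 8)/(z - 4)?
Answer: 1/47026 ≈ 2.1265e-5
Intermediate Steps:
n(z) = (8 + z)/(-4 + z)
l = -276 (l = 276/(((8 - 2)/(-4 - 2))) = 276/((6/(-6))) = 276/((-⅙*6)) = 276/(-1) = 276*(-1) = -276)
I(s) = 2*s² (I(s) = (s + s)²/2 = (2*s)²/2 = (4*s²)/2 = 2*s²)
g(a) = -276
1/(47302 + g(I(-11))) = 1/(47302 - 276) = 1/47026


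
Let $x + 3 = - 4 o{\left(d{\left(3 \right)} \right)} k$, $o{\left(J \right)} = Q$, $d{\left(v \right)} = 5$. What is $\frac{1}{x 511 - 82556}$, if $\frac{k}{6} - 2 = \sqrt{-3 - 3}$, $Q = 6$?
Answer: $\frac{i}{- 231257 i + 73584 \sqrt{6}} \approx -2.6901 \cdot 10^{-6} + 2.0966 \cdot 10^{-6} i$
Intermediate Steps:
$k = 12 + 6 i \sqrt{6}$ ($k = 12 + 6 \sqrt{-3 - 3} = 12 + 6 \sqrt{-6} = 12 + 6 i \sqrt{6} \approx 12.0 + 14.697 i$)
$o{\left(J \right)} = 6$
$x = -291 - 144 i \sqrt{6}$ ($x = -3 + \left(-4\right) 6 \left(12 + 6 i \sqrt{6}\right) = -3 - 24 \left(12 + 6 i \sqrt{6}\right) = -3 - \left(288 + 144 i \sqrt{6}\right) = -291 - 144 i \sqrt{6} \approx -291.0 - 352.73 i$)
$\frac{1}{x 511 - 82556} = \frac{1}{\left(-291 - 144 i \sqrt{6}\right) 511 - 82556} = \frac{1}{\left(-148701 - 73584 i \sqrt{6}\right) - 82556} = \frac{1}{-231257 - 73584 i \sqrt{6}}$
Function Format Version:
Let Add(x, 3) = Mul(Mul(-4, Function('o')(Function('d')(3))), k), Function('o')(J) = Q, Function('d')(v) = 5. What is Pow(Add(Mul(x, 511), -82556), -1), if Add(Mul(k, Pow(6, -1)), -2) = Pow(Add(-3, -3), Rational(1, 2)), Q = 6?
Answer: Mul(I, Pow(Add(Mul(-231257, I), Mul(73584, Pow(6, Rational(1, 2)))), -1)) ≈ Add(-2.6901e-6, Mul(2.0966e-6, I))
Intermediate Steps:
k = Add(12, Mul(6, I, Pow(6, Rational(1, 2)))) (k = Add(12, Mul(6, Pow(Add(-3, -3), Rational(1, 2)))) = Add(12, Mul(6, Pow(-6, Rational(1, 2)))) = Add(12, Mul(6, Mul(I, Pow(6, Rational(1, 2))))) = Add(12, Mul(6, I, Pow(6, Rational(1, 2)))) ≈ Add(12.000, Mul(14.697, I)))
Function('o')(J) = 6
x = Add(-291, Mul(-144, I, Pow(6, Rational(1, 2)))) (x = Add(-3, Mul(Mul(-4, 6), Add(12, Mul(6, I, Pow(6, Rational(1, 2)))))) = Add(-3, Mul(-24, Add(12, Mul(6, I, Pow(6, Rational(1, 2)))))) = Add(-3, Add(-288, Mul(-144, I, Pow(6, Rational(1, 2))))) = Add(-291, Mul(-144, I, Pow(6, Rational(1, 2)))) ≈ Add(-291.00, Mul(-352.73, I)))
Pow(Add(Mul(x, 511), -82556), -1) = Pow(Add(Mul(Add(-291, Mul(-144, I, Pow(6, Rational(1, 2)))), 511), -82556), -1) = Pow(Add(Add(-148701, Mul(-73584, I, Pow(6, Rational(1, 2)))), -82556), -1) = Pow(Add(-231257, Mul(-73584, I, Pow(6, Rational(1, 2)))), -1)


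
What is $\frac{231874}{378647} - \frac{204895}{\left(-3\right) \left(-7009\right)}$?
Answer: $- \frac{1690866569}{185158383} \approx -9.132$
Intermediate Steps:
$\frac{231874}{378647} - \frac{204895}{\left(-3\right) \left(-7009\right)} = 231874 \cdot \frac{1}{378647} - \frac{204895}{21027} = \frac{231874}{378647} - \frac{4765}{489} = - \frac{1690866569}{185158383}$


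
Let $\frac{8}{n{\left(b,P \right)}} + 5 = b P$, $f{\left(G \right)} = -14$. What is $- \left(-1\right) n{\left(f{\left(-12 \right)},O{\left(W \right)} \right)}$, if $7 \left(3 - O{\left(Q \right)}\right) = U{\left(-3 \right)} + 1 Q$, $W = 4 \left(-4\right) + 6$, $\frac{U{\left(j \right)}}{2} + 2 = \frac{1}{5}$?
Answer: $- \frac{40}{371} \approx -0.10782$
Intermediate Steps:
$U{\left(j \right)} = - \frac{18}{5}$ ($U{\left(j \right)} = -4 + \frac{2}{5} = - \frac{18}{5}$)
$W = -10$ ($W = -16 + 6 = -10$)
$O{\left(Q \right)} = \frac{123}{35} - \frac{Q}{7}$ ($O{\left(Q \right)} = 3 - \frac{- \frac{18}{5} + 1 Q}{7} = 3 - \frac{- \frac{18}{5} + Q}{7} = 3 - \left(- \frac{18}{35} + \frac{Q}{7}\right) = \frac{123}{35} - \frac{Q}{7}$)
$n{\left(b,P \right)} = \frac{8}{-5 + P b}$ ($n{\left(b,P \right)} = \frac{8}{-5 + b P} = \frac{8}{-5 + P b}$)
$- \left(-1\right) n{\left(f{\left(-12 \right)},O{\left(W \right)} \right)} = - \left(-1\right) \frac{8}{-5 + \left(\frac{123}{35} - - \frac{10}{7}\right) \left(-14\right)} = - \left(-1\right) \frac{8}{-5 + \left(\frac{123}{35} + \frac{10}{7}\right) \left(-14\right)} = - \left(-1\right) \frac{8}{-5 + \frac{173}{35} \left(-14\right)} = - \left(-1\right) \frac{8}{-5 - \frac{346}{5}} = - \left(-1\right) \frac{8}{- \frac{371}{5}} = - \left(-1\right) 8 \left(- \frac{5}{371}\right) = - \frac{\left(-1\right) \left(-40\right)}{371} = \left(-1\right) \frac{40}{371} = - \frac{40}{371}$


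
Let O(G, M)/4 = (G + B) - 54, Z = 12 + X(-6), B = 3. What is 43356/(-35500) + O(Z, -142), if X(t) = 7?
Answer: -1146839/8875 ≈ -129.22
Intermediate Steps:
Z = 19 (Z = 12 + 7 = 19)
O(G, M) = -204 + 4*G (O(G, M) = 4*((G + 3) - 54) = 4*((3 + G) - 54) = 4*(-51 + G) = -204 + 4*G)
43356/(-35500) + O(Z, -142) = 43356/(-35500) + (-204 + 4*19) = 43356*(-1/35500) + (-204 + 76) = -10839/8875 - 128 = -1146839/8875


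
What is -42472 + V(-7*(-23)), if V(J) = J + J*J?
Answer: -16390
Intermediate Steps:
V(J) = J + J²
-42472 + V(-7*(-23)) = -42472 + (-7*(-23))*(1 - 7*(-23)) = -42472 + 161*(1 + 161) = -42472 + 161*162 = -42472 + 26082 = -16390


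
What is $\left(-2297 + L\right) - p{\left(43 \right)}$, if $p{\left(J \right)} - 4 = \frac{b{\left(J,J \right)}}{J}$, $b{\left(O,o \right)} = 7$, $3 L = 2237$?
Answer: $- \frac{200659}{129} \approx -1555.5$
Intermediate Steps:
$L = \frac{2237}{3}$ ($L = \frac{1}{3} \cdot 2237 = \frac{2237}{3} \approx 745.67$)
$p{\left(J \right)} = 4 + \frac{7}{J}$
$\left(-2297 + L\right) - p{\left(43 \right)} = \left(-2297 + \frac{2237}{3}\right) - \left(4 + \frac{7}{43}\right) = - \frac{4654}{3} - \left(4 + 7 \cdot \frac{1}{43}\right) = - \frac{4654}{3} - \left(4 + \frac{7}{43}\right) = - \frac{4654}{3} - \frac{179}{43} = - \frac{200659}{129}$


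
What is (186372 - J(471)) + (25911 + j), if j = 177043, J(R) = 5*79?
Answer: 388931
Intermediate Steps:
J(R) = 395
(186372 - J(471)) + (25911 + j) = (186372 - 1*395) + (25911 + 177043) = (186372 - 395) + 202954 = 185977 + 202954 = 388931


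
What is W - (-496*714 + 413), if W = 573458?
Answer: 927189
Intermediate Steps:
W - (-496*714 + 413) = 573458 - (-496*714 + 413) = 573458 - (-354144 + 413) = 573458 - 1*(-353731) = 573458 + 353731 = 927189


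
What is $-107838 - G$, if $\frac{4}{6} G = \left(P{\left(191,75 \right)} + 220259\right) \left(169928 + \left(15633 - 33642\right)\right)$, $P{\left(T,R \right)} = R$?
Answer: $-50209489257$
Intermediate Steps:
$G = 50209381419$ ($G = \frac{3 \left(75 + 220259\right) \left(169928 + \left(15633 - 33642\right)\right)}{2} = \frac{3 \cdot 220334 \left(169928 - 18009\right)}{2} = \frac{3 \cdot 220334 \cdot 151919}{2} = \frac{3}{2} \cdot 33472920946 = 50209381419$)
$-107838 - G = -107838 - 50209381419 = -50209489257$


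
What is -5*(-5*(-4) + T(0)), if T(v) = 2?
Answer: -110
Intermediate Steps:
-5*(-5*(-4) + T(0)) = -5*(-5*(-4) + 2) = -5*(20 + 2) = -5*22 = -110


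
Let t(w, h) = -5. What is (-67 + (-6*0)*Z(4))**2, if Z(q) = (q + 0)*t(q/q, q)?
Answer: 4489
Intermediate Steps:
Z(q) = -5*q (Z(q) = (q + 0)*(-5) = q*(-5) = -5*q)
(-67 + (-6*0)*Z(4))**2 = (-67 + (-6*0)*(-5*4))**2 = (-67 - 1*0*(-20))**2 = (-67 + 0*(-20))**2 = (-67 + 0)**2 = (-67)**2 = 4489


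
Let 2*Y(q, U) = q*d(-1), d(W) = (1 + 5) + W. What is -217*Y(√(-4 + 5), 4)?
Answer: -1085/2 ≈ -542.50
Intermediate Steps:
d(W) = 6 + W
Y(q, U) = 5*q/2 (Y(q, U) = (q*(6 - 1))/2 = (q*5)/2 = (5*q)/2 = 5*q/2)
-217*Y(√(-4 + 5), 4) = -1085*√(-4 + 5)/2 = -1085*√1/2 = -1085/2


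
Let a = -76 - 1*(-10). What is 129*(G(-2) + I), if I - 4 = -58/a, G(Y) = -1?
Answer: 5504/11 ≈ 500.36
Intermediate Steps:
a = -66 (a = -76 + 10 = -66)
I = 161/33 (I = 4 - 58/(-66) = 4 - 58*(-1/66) = 4 + 29/33 = 161/33 ≈ 4.8788)
129*(G(-2) + I) = 129*(-1 + 161/33) = 129*(128/33) = 5504/11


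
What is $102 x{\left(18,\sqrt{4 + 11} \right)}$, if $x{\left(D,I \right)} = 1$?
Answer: $102$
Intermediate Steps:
$102 x{\left(18,\sqrt{4 + 11} \right)} = 102 \cdot 1 = 102$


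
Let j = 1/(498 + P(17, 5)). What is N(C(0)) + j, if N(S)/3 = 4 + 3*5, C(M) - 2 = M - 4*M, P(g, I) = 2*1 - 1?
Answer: 28444/499 ≈ 57.002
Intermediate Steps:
P(g, I) = 1 (P(g, I) = 2 - 1 = 1)
j = 1/499 (j = 1/(498 + 1) = 1/499 ≈ 0.0020040)
C(M) = 2 - 3*M (C(M) = 2 + (M - 4*M) = 2 - 3*M)
N(S) = 57 (N(S) = 3*(4 + 3*5) = 3*(4 + 15) = 3*19 = 57)
N(C(0)) + j = 57 + 1/499 = 28444/499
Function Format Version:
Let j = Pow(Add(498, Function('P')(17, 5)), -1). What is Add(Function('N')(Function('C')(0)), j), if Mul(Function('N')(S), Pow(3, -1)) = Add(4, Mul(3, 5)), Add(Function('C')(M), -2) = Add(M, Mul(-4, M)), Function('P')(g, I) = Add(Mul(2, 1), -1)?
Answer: Rational(28444, 499) ≈ 57.002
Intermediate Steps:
Function('P')(g, I) = 1 (Function('P')(g, I) = Add(2, -1) = 1)
j = Rational(1, 499) (j = Pow(Add(498, 1), -1) = Pow(499, -1) = Rational(1, 499) ≈ 0.0020040)
Function('C')(M) = Add(2, Mul(-3, M)) (Function('C')(M) = Add(2, Add(M, Mul(-4, M))) = Add(2, Mul(-3, M)))
Function('N')(S) = 57 (Function('N')(S) = Mul(3, Add(4, Mul(3, 5))) = Mul(3, Add(4, 15)) = Mul(3, 19) = 57)
Add(Function('N')(Function('C')(0)), j) = Add(57, Rational(1, 499)) = Rational(28444, 499)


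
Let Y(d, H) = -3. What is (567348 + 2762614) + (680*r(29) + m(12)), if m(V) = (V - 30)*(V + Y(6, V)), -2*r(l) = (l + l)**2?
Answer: 2186040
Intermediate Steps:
r(l) = -2*l**2 (r(l) = -(l + l)**2/2 = -4*l**2/2 = -2*l**2)
m(V) = (-30 + V)*(-3 + V) (m(V) = (V - 30)*(V - 3) = (-30 + V)*(-3 + V))
(567348 + 2762614) + (680*r(29) + m(12)) = (567348 + 2762614) + (680*(-2*29**2) + (90 + 12**2 - 33*12)) = 3329962 + (680*(-2*841) + (90 + 144 - 396)) = 3329962 + (680*(-1682) - 162) = 3329962 + (-1143760 - 162) = 3329962 - 1143922 = 2186040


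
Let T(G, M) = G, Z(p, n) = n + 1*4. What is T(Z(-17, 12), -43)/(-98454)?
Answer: -8/49227 ≈ -0.00016251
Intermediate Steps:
Z(p, n) = 4 + n (Z(p, n) = n + 4 = 4 + n)
T(Z(-17, 12), -43)/(-98454) = (4 + 12)/(-98454) = 16*(-1/98454) = -8/49227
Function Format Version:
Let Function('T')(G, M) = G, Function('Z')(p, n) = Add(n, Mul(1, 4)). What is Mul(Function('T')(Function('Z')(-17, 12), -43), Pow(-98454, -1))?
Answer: Rational(-8, 49227) ≈ -0.00016251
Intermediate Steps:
Function('Z')(p, n) = Add(4, n) (Function('Z')(p, n) = Add(n, 4) = Add(4, n))
Mul(Function('T')(Function('Z')(-17, 12), -43), Pow(-98454, -1)) = Mul(Add(4, 12), Pow(-98454, -1)) = Mul(16, Rational(-1, 98454)) = Rational(-8, 49227)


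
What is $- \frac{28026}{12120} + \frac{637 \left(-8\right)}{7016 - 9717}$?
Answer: $- \frac{2322451}{5456020} \approx -0.42567$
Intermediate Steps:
$- \frac{28026}{12120} + \frac{637 \left(-8\right)}{7016 - 9717} = \left(-28026\right) \frac{1}{12120} - \frac{5096}{-2701} = - \frac{4671}{2020} - - \frac{5096}{2701} = - \frac{4671}{2020} + \frac{5096}{2701} = - \frac{2322451}{5456020}$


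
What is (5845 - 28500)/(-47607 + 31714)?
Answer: 985/691 ≈ 1.4255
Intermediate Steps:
(5845 - 28500)/(-47607 + 31714) = -22655/(-15893) = -22655*(-1/15893) = 985/691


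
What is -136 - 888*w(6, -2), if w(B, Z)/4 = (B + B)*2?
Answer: -85384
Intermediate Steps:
w(B, Z) = 16*B (w(B, Z) = 4*((B + B)*2) = 4*((2*B)*2) = 4*(4*B) = 16*B)
-136 - 888*w(6, -2) = -136 - 888*16*6 = -136 - 888*96 = -136 - 148*576 = -136 - 85248 = -85384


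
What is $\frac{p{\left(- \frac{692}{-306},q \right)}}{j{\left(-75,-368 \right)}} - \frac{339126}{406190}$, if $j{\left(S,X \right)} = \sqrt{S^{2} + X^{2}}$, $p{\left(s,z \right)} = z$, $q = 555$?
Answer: $- \frac{169563}{203095} + \frac{555 \sqrt{141049}}{141049} \approx 0.64288$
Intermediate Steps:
$\frac{p{\left(- \frac{692}{-306},q \right)}}{j{\left(-75,-368 \right)}} - \frac{339126}{406190} = \frac{555}{\sqrt{\left(-75\right)^{2} + \left(-368\right)^{2}}} - \frac{339126}{406190} = \frac{555}{\sqrt{5625 + 135424}} - \frac{169563}{203095} = \frac{555}{\sqrt{141049}} - \frac{169563}{203095} = 555 \frac{\sqrt{141049}}{141049} - \frac{169563}{203095} = \frac{555 \sqrt{141049}}{141049} - \frac{169563}{203095} = - \frac{169563}{203095} + \frac{555 \sqrt{141049}}{141049}$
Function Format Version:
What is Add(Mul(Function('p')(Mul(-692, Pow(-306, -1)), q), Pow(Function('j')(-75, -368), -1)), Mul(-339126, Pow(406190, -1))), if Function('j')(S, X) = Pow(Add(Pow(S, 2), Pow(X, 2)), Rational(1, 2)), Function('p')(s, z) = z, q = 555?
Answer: Add(Rational(-169563, 203095), Mul(Rational(555, 141049), Pow(141049, Rational(1, 2)))) ≈ 0.64288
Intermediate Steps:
Add(Mul(Function('p')(Mul(-692, Pow(-306, -1)), q), Pow(Function('j')(-75, -368), -1)), Mul(-339126, Pow(406190, -1))) = Add(Mul(555, Pow(Pow(Add(Pow(-75, 2), Pow(-368, 2)), Rational(1, 2)), -1)), Mul(-339126, Pow(406190, -1))) = Add(Mul(555, Pow(Pow(Add(5625, 135424), Rational(1, 2)), -1)), Mul(-339126, Rational(1, 406190))) = Add(Mul(555, Pow(Pow(141049, Rational(1, 2)), -1)), Rational(-169563, 203095)) = Add(Mul(555, Mul(Rational(1, 141049), Pow(141049, Rational(1, 2)))), Rational(-169563, 203095)) = Add(Mul(Rational(555, 141049), Pow(141049, Rational(1, 2))), Rational(-169563, 203095)) = Add(Rational(-169563, 203095), Mul(Rational(555, 141049), Pow(141049, Rational(1, 2))))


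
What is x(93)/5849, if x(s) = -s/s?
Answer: -1/5849 ≈ -0.00017097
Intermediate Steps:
x(s) = -1 (x(s) = -1*1 = -1)
x(93)/5849 = -1/5849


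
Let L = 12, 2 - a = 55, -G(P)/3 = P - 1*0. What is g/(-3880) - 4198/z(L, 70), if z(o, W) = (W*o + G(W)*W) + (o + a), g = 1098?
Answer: 512471/26967940 ≈ 0.019003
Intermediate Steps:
G(P) = -3*P (G(P) = -3*(P - 1*0) = -3*(P + 0) = -3*P)
a = -53 (a = 2 - 1*55 = 2 - 55 = -53)
z(o, W) = -53 + o - 3*W² + W*o (z(o, W) = (W*o + (-3*W)*W) + (o - 53) = (W*o - 3*W²) + (-53 + o) = (-3*W² + W*o) + (-53 + o) = -53 + o - 3*W² + W*o)
g/(-3880) - 4198/z(L, 70) = 1098/(-3880) - 4198/(-53 + 12 - 3*70² + 70*12) = 1098*(-1/3880) - 4198/(-53 + 12 - 3*4900 + 840) = -549/1940 - 4198/(-53 + 12 - 14700 + 840) = -549/1940 - 4198/(-13901) = -549/1940 - 4198*(-1/13901) = -549/1940 + 4198/13901 = 512471/26967940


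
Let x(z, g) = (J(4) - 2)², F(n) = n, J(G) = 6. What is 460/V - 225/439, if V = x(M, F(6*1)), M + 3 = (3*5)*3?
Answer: 49585/1756 ≈ 28.237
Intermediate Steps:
M = 42 (M = -3 + (3*5)*3 = -3 + 15*3 = -3 + 45 = 42)
x(z, g) = 16 (x(z, g) = (6 - 2)² = 4² = 16)
V = 16
460/V - 225/439 = 460/16 - 225/439 = 460*(1/16) - 225*1/439 = 115/4 - 225/439 = 49585/1756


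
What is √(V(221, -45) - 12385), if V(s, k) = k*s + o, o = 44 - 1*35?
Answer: I*√22321 ≈ 149.4*I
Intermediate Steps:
o = 9 (o = 44 - 35 = 9)
V(s, k) = 9 + k*s (V(s, k) = k*s + 9 = 9 + k*s)
√(V(221, -45) - 12385) = √((9 - 45*221) - 12385) = √((9 - 9945) - 12385) = √(-9936 - 12385) = √(-22321) = I*√22321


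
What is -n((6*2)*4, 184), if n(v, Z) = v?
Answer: -48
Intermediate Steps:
-n((6*2)*4, 184) = -6*2*4 = -12*4 = -1*48 = -48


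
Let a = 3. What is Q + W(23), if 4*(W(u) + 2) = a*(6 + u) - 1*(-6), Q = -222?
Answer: -803/4 ≈ -200.75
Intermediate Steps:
W(u) = 4 + 3*u/4 (W(u) = -2 + (3*(6 + u) - 1*(-6))/4 = -2 + ((18 + 3*u) + 6)/4 = -2 + (24 + 3*u)/4 = -2 + (6 + 3*u/4) = 4 + 3*u/4)
Q + W(23) = -222 + (4 + (¾)*23) = -222 + (4 + 69/4) = -222 + 85/4 = -803/4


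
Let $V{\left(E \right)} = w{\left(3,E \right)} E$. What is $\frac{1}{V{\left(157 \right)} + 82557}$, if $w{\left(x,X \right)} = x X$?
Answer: $\frac{1}{156504} \approx 6.3896 \cdot 10^{-6}$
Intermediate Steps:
$w{\left(x,X \right)} = X x$
$V{\left(E \right)} = 3 E^{2}$ ($V{\left(E \right)} = E 3 E = 3 E E = 3 E^{2}$)
$\frac{1}{V{\left(157 \right)} + 82557} = \frac{1}{3 \cdot 157^{2} + 82557} = \frac{1}{3 \cdot 24649 + 82557} = \frac{1}{73947 + 82557} = \frac{1}{156504}$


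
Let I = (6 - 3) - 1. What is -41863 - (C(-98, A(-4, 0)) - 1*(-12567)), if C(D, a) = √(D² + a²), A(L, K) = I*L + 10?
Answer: -54430 - 2*√2402 ≈ -54528.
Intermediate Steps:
I = 2 (I = 3 - 1 = 2)
A(L, K) = 10 + 2*L (A(L, K) = 2*L + 10 = 10 + 2*L)
-41863 - (C(-98, A(-4, 0)) - 1*(-12567)) = -41863 - (√((-98)² + (10 + 2*(-4))²) - 1*(-12567)) = -41863 - (√(9604 + (10 - 8)²) + 12567) = -41863 - (√(9604 + 2²) + 12567) = -41863 - (√(9604 + 4) + 12567) = -41863 - (√9608 + 12567) = -41863 - (2*√2402 + 12567) = -41863 - (12567 + 2*√2402) = -41863 + (-12567 - 2*√2402) = -54430 - 2*√2402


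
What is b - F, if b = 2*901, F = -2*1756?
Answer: 5314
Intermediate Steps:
F = -3512
b = 1802
b - F = 1802 - 1*(-3512) = 1802 + 3512 = 5314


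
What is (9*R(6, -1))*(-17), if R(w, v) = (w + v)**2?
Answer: -3825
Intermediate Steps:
R(w, v) = (v + w)**2
(9*R(6, -1))*(-17) = (9*(-1 + 6)**2)*(-17) = (9*5**2)*(-17) = (9*25)*(-17) = 225*(-17) = -3825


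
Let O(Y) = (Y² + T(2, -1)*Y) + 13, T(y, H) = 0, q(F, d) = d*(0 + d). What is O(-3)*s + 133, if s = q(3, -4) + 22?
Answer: 969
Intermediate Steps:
q(F, d) = d² (q(F, d) = d*d = d²)
O(Y) = 13 + Y² (O(Y) = (Y² + 0*Y) + 13 = (Y² + 0) + 13 = Y² + 13 = 13 + Y²)
s = 38 (s = (-4)² + 22 = 16 + 22 = 38)
O(-3)*s + 133 = (13 + (-3)²)*38 + 133 = (13 + 9)*38 + 133 = 22*38 + 133 = 836 + 133 = 969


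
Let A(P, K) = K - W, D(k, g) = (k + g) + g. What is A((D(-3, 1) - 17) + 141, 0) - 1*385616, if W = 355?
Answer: -385971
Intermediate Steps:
D(k, g) = k + 2*g (D(k, g) = (g + k) + g = k + 2*g)
A(P, K) = -355 + K (A(P, K) = K - 1*355 = K - 355 = -355 + K)
A((D(-3, 1) - 17) + 141, 0) - 1*385616 = (-355 + 0) - 1*385616 = -355 - 385616 = -385971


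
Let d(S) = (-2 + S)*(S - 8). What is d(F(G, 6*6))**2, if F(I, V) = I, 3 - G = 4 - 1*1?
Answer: 256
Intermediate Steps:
G = 0 (G = 3 - (4 - 1*1) = 3 - (4 - 1) = 3 - 1*3 = 3 - 3 = 0)
d(S) = (-8 + S)*(-2 + S) (d(S) = (-2 + S)*(-8 + S) = (-8 + S)*(-2 + S))
d(F(G, 6*6))**2 = (16 + 0**2 - 10*0)**2 = (16 + 0 + 0)**2 = 16**2 = 256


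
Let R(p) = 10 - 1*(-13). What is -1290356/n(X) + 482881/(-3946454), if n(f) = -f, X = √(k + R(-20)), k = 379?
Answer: -482881/3946454 + 645178*√402/201 ≈ 64357.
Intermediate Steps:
R(p) = 23 (R(p) = 10 + 13 = 23)
X = √402 (X = √(379 + 23) = √402 ≈ 20.050)
-1290356/n(X) + 482881/(-3946454) = -1290356*(-√402/402) + 482881/(-3946454) = -(-645178)*√402/201 + 482881*(-1/3946454) = 645178*√402/201 - 482881/3946454 = -482881/3946454 + 645178*√402/201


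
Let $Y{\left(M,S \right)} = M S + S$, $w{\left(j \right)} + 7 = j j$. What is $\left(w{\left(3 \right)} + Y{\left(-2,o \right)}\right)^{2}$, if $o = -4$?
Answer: $36$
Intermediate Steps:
$w{\left(j \right)} = -7 + j^{2}$ ($w{\left(j \right)} = -7 + j j = -7 + j^{2}$)
$Y{\left(M,S \right)} = S + M S$
$\left(w{\left(3 \right)} + Y{\left(-2,o \right)}\right)^{2} = \left(\left(-7 + 3^{2}\right) - 4 \left(1 - 2\right)\right)^{2} = \left(\left(-7 + 9\right) - -4\right)^{2} = \left(2 + 4\right)^{2} = 6^{2} = 36$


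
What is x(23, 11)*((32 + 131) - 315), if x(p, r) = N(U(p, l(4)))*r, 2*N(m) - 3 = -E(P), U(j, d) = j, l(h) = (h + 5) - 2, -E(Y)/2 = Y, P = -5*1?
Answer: 5852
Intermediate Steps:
P = -5
E(Y) = -2*Y
l(h) = 3 + h (l(h) = (5 + h) - 2 = 3 + h)
N(m) = -7/2 (N(m) = 3/2 + (-(-2)*(-5))/2 = 3/2 + (-1*10)/2 = 3/2 + (1/2)*(-10) = 3/2 - 5 = -7/2)
x(p, r) = -7*r/2
x(23, 11)*((32 + 131) - 315) = (-7/2*11)*((32 + 131) - 315) = -77*(163 - 315)/2 = -77/2*(-152) = 5852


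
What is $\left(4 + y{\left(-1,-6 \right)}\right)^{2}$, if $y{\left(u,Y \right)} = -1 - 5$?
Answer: $4$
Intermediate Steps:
$y{\left(u,Y \right)} = -6$ ($y{\left(u,Y \right)} = -1 - 5 = -6$)
$\left(4 + y{\left(-1,-6 \right)}\right)^{2} = \left(4 - 6\right)^{2} = \left(-2\right)^{2} = 4$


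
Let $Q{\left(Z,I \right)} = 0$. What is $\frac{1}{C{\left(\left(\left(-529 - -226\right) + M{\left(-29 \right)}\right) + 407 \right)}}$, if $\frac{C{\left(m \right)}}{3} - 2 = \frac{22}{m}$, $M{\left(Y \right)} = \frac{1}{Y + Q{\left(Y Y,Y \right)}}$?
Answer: $\frac{1005}{6668} \approx 0.15072$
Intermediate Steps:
$M{\left(Y \right)} = \frac{1}{Y}$ ($M{\left(Y \right)} = \frac{1}{Y + 0} = \frac{1}{Y}$)
$C{\left(m \right)} = 6 + \frac{66}{m}$ ($C{\left(m \right)} = 6 + 3 \frac{22}{m} = 6 + \frac{66}{m}$)
$\frac{1}{C{\left(\left(\left(-529 - -226\right) + M{\left(-29 \right)}\right) + 407 \right)}} = \frac{1}{6 + \frac{66}{\left(\left(-529 - -226\right) + \frac{1}{-29}\right) + 407}} = \frac{1}{6 + \frac{66}{\left(\left(-529 + 226\right) - \frac{1}{29}\right) + 407}} = \frac{1}{6 + \frac{66}{\left(-303 - \frac{1}{29}\right) + 407}} = \frac{1}{6 + \frac{66}{- \frac{8788}{29} + 407}} = \frac{1}{6 + \frac{66}{\frac{3015}{29}}} = \frac{1}{6 + 66 \cdot \frac{29}{3015}} = \frac{1}{6 + \frac{638}{1005}} = \frac{1}{\frac{6668}{1005}} = \frac{1005}{6668}$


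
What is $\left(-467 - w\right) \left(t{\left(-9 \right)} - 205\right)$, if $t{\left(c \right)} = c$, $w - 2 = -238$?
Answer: $49434$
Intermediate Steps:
$w = -236$ ($w = 2 - 238 = -236$)
$\left(-467 - w\right) \left(t{\left(-9 \right)} - 205\right) = \left(-467 - -236\right) \left(-9 - 205\right) = \left(-467 + 236\right) \left(-214\right) = \left(-231\right) \left(-214\right) = 49434$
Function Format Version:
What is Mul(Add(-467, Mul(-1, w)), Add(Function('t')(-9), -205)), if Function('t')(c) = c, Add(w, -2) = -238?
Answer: 49434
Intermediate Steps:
w = -236 (w = Add(2, -238) = -236)
Mul(Add(-467, Mul(-1, w)), Add(Function('t')(-9), -205)) = Mul(Add(-467, Mul(-1, -236)), Add(-9, -205)) = Mul(Add(-467, 236), -214) = Mul(-231, -214) = 49434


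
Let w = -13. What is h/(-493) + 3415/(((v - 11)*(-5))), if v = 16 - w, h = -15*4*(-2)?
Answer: -338879/8874 ≈ -38.188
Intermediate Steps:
h = 120 (h = -60*(-2) = 120)
v = 29 (v = 16 - 1*(-13) = 16 + 13 = 29)
h/(-493) + 3415/(((v - 11)*(-5))) = 120/(-493) + 3415/(((29 - 11)*(-5))) = 120*(-1/493) + 3415/((18*(-5))) = -120/493 + 3415/(-90) = -120/493 + 3415*(-1/90) = -120/493 - 683/18 = -338879/8874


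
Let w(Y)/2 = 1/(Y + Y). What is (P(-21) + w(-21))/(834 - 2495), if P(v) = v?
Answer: 442/34881 ≈ 0.012672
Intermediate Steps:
w(Y) = 1/Y (w(Y) = 2/(Y + Y) = 2/((2*Y)) = 2*(1/(2*Y)) = 1/Y)
(P(-21) + w(-21))/(834 - 2495) = (-21 + 1/(-21))/(834 - 2495) = (-21 - 1/21)/(-1661) = -442/21*(-1/1661) = 442/34881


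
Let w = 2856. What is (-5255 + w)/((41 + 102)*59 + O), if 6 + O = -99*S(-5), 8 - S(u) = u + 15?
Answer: -2399/8629 ≈ -0.27802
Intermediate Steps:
S(u) = -7 - u (S(u) = 8 - (u + 15) = 8 - (15 + u) = 8 + (-15 - u) = -7 - u)
O = 192 (O = -6 - 99*(-7 - 1*(-5)) = -6 - 99*(-7 + 5) = -6 - 99*(-2) = -6 + 198 = 192)
(-5255 + w)/((41 + 102)*59 + O) = (-5255 + 2856)/((41 + 102)*59 + 192) = -2399/(143*59 + 192) = -2399/(8437 + 192) = -2399/8629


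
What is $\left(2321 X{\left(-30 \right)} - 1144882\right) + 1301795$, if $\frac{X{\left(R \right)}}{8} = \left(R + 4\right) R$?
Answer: $14639953$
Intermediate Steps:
$X{\left(R \right)} = 8 R \left(4 + R\right)$ ($X{\left(R \right)} = 8 \left(R + 4\right) R = 8 \left(4 + R\right) R = 8 R \left(4 + R\right)$)
$\left(2321 X{\left(-30 \right)} - 1144882\right) + 1301795 = \left(2321 \cdot 8 \left(-30\right) \left(4 - 30\right) - 1144882\right) + 1301795 = \left(2321 \cdot 8 \left(-30\right) \left(-26\right) - 1144882\right) + 1301795 = \left(2321 \cdot 6240 - 1144882\right) + 1301795 = \left(14483040 - 1144882\right) + 1301795 = 13338158 + 1301795 = 14639953$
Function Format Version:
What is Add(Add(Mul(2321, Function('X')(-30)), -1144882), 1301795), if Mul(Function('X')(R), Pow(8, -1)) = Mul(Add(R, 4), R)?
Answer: 14639953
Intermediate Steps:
Function('X')(R) = Mul(8, R, Add(4, R)) (Function('X')(R) = Mul(8, Mul(Add(R, 4), R)) = Mul(8, Mul(Add(4, R), R)) = Mul(8, Mul(R, Add(4, R))) = Mul(8, R, Add(4, R)))
Add(Add(Mul(2321, Function('X')(-30)), -1144882), 1301795) = Add(Add(Mul(2321, Mul(8, -30, Add(4, -30))), -1144882), 1301795) = Add(Add(Mul(2321, Mul(8, -30, -26)), -1144882), 1301795) = Add(Add(Mul(2321, 6240), -1144882), 1301795) = Add(Add(14483040, -1144882), 1301795) = Add(13338158, 1301795) = 14639953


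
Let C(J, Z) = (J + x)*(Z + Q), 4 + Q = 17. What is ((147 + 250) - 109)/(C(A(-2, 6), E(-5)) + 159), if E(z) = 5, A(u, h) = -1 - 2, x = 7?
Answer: 96/77 ≈ 1.2468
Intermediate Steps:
Q = 13 (Q = -4 + 17 = 13)
A(u, h) = -3
C(J, Z) = (7 + J)*(13 + Z) (C(J, Z) = (J + 7)*(Z + 13) = (7 + J)*(13 + Z))
((147 + 250) - 109)/(C(A(-2, 6), E(-5)) + 159) = ((147 + 250) - 109)/((91 + 7*5 + 13*(-3) - 3*5) + 159) = (397 - 109)/((91 + 35 - 39 - 15) + 159) = 288/(72 + 159) = 288/231 = 288*(1/231) = 96/77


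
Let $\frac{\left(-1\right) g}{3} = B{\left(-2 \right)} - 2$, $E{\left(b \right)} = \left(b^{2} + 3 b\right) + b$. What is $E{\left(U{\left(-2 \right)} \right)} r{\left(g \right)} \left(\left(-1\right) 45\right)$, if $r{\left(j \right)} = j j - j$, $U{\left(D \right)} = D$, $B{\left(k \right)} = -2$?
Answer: $23760$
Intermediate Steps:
$E{\left(b \right)} = b^{2} + 4 b$
$g = 12$ ($g = - 3 \left(-2 - 2\right) = \left(-3\right) \left(-4\right) = 12$)
$r{\left(j \right)} = j^{2} - j$
$E{\left(U{\left(-2 \right)} \right)} r{\left(g \right)} \left(\left(-1\right) 45\right) = - 2 \left(4 - 2\right) 12 \left(-1 + 12\right) \left(\left(-1\right) 45\right) = \left(-2\right) 2 \cdot 12 \cdot 11 \left(-45\right) = \left(-4\right) 132 \left(-45\right) = \left(-528\right) \left(-45\right) = 23760$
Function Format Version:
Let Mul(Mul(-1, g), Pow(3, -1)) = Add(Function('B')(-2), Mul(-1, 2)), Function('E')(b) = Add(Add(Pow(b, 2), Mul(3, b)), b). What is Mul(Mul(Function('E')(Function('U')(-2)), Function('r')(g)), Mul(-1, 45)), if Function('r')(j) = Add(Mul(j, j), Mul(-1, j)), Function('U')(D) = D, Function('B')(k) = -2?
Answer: 23760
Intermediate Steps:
Function('E')(b) = Add(Pow(b, 2), Mul(4, b))
g = 12 (g = Mul(-3, Add(-2, Mul(-1, 2))) = Mul(-3, Add(-2, -2)) = Mul(-3, -4) = 12)
Function('r')(j) = Add(Pow(j, 2), Mul(-1, j))
Mul(Mul(Function('E')(Function('U')(-2)), Function('r')(g)), Mul(-1, 45)) = Mul(Mul(Mul(-2, Add(4, -2)), Mul(12, Add(-1, 12))), Mul(-1, 45)) = Mul(Mul(Mul(-2, 2), Mul(12, 11)), -45) = Mul(Mul(-4, 132), -45) = Mul(-528, -45) = 23760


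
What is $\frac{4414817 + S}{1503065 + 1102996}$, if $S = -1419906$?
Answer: $\frac{2994911}{2606061} \approx 1.1492$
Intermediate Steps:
$\frac{4414817 + S}{1503065 + 1102996} = \frac{4414817 - 1419906}{1503065 + 1102996} = \frac{2994911}{2606061}$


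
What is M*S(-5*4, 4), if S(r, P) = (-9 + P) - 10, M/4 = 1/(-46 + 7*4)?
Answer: 10/3 ≈ 3.3333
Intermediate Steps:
M = -2/9 (M = 4/(-46 + 7*4) = 4/(-46 + 28) = 4/(-18) = 4*(-1/18) = -2/9 ≈ -0.22222)
S(r, P) = -19 + P
M*S(-5*4, 4) = -2*(-19 + 4)/9 = -2/9*(-15) = 10/3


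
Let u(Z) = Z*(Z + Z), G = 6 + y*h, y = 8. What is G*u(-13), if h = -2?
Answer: -3380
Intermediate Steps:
G = -10 (G = 6 + 8*(-2) = 6 - 16 = -10)
u(Z) = 2*Z² (u(Z) = Z*(2*Z) = 2*Z²)
G*u(-13) = -20*(-13)² = -20*169 = -10*338 = -3380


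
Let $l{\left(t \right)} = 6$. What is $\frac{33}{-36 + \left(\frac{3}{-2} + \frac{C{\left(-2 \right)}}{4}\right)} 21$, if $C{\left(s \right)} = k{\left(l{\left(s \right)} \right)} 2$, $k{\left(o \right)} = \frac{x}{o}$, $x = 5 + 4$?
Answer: $- \frac{132}{7} \approx -18.857$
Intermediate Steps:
$x = 9$
$k{\left(o \right)} = \frac{9}{o}$
$C{\left(s \right)} = 3$ ($C{\left(s \right)} = \frac{9}{6} \cdot 2 = 9 \cdot \frac{1}{6} \cdot 2 = \frac{3}{2} \cdot 2 = 3$)
$\frac{33}{-36 + \left(\frac{3}{-2} + \frac{C{\left(-2 \right)}}{4}\right)} 21 = \frac{33}{-36 + \left(\frac{3}{-2} + \frac{3}{4}\right)} 21 = \frac{33}{-36 + \left(3 \left(- \frac{1}{2}\right) + 3 \cdot \frac{1}{4}\right)} 21 = \frac{33}{-36 + \left(- \frac{3}{2} + \frac{3}{4}\right)} 21 = \frac{33}{-36 - \frac{3}{4}} \cdot 21 = \frac{33}{- \frac{147}{4}} \cdot 21 = 33 \left(- \frac{4}{147}\right) 21 = \left(- \frac{44}{49}\right) 21 = - \frac{132}{7}$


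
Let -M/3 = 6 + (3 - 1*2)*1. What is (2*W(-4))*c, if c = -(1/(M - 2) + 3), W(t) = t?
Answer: 544/23 ≈ 23.652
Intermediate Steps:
M = -21 (M = -3*(6 + (3 - 1*2)*1) = -3*(6 + (3 - 2)*1) = -3*(6 + 1*1) = -3*(6 + 1) = -3*7 = -21)
c = -68/23 (c = -(1/(-21 - 2) + 3) = -(1/(-23) + 3) = -(-1/23 + 3) = -1*68/23 = -68/23 ≈ -2.9565)
(2*W(-4))*c = (2*(-4))*(-68/23) = -8*(-68/23) = 544/23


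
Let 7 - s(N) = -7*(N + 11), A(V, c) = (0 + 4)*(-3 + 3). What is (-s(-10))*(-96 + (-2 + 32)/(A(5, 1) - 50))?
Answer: 6762/5 ≈ 1352.4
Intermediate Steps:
A(V, c) = 0 (A(V, c) = 4*0 = 0)
s(N) = 84 + 7*N (s(N) = 7 - (-7)*(N + 11) = 7 - (-7)*(11 + N) = 7 - (-77 - 7*N) = 7 + (77 + 7*N) = 84 + 7*N)
(-s(-10))*(-96 + (-2 + 32)/(A(5, 1) - 50)) = (-(84 + 7*(-10)))*(-96 + (-2 + 32)/(0 - 50)) = (-(84 - 70))*(-96 + 30/(-50)) = (-1*14)*(-96 + 30*(-1/50)) = -14*(-96 - 3/5) = -14*(-483/5) = 6762/5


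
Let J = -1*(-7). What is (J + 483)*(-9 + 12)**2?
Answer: 4410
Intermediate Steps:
J = 7
(J + 483)*(-9 + 12)**2 = (7 + 483)*(-9 + 12)**2 = 490*3**2 = 490*9 = 4410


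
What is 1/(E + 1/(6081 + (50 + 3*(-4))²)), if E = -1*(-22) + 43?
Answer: 7525/489126 ≈ 0.015385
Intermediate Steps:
E = 65 (E = 22 + 43 = 65)
1/(E + 1/(6081 + (50 + 3*(-4))²)) = 1/(65 + 1/(6081 + (50 + 3*(-4))²)) = 1/(65 + 1/(6081 + (50 - 12)²)) = 1/(65 + 1/(6081 + 38²)) = 1/(65 + 1/(6081 + 1444)) = 1/(65 + 1/7525) = 1/(489126/7525) = 7525/489126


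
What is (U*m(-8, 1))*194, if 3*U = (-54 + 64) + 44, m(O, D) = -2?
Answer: -6984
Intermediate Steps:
U = 18 (U = ((-54 + 64) + 44)/3 = (10 + 44)/3 = (1/3)*54 = 18)
(U*m(-8, 1))*194 = (18*(-2))*194 = -36*194 = -6984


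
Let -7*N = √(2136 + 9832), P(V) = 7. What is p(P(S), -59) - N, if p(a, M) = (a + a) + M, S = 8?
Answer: -45 + 8*√187/7 ≈ -29.372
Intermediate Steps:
N = -8*√187/7 (N = -√(2136 + 9832)/7 = -8*√187/7 ≈ -15.628)
p(a, M) = M + 2*a (p(a, M) = 2*a + M = M + 2*a)
p(P(S), -59) - N = (-59 + 2*7) - (-8)*√187/7 = (-59 + 14) + 8*√187/7 = -45 + 8*√187/7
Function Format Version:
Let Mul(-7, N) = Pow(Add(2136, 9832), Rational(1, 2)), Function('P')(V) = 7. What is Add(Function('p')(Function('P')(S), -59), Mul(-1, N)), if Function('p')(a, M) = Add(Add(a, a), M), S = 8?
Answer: Add(-45, Mul(Rational(8, 7), Pow(187, Rational(1, 2)))) ≈ -29.372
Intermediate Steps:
N = Mul(Rational(-8, 7), Pow(187, Rational(1, 2))) (N = Mul(Rational(-1, 7), Pow(Add(2136, 9832), Rational(1, 2))) = Mul(Rational(-1, 7), Pow(11968, Rational(1, 2))) = Mul(Rational(-1, 7), Mul(8, Pow(187, Rational(1, 2)))) = Mul(Rational(-8, 7), Pow(187, Rational(1, 2))) ≈ -15.628)
Function('p')(a, M) = Add(M, Mul(2, a)) (Function('p')(a, M) = Add(Mul(2, a), M) = Add(M, Mul(2, a)))
Add(Function('p')(Function('P')(S), -59), Mul(-1, N)) = Add(Add(-59, Mul(2, 7)), Mul(-1, Mul(Rational(-8, 7), Pow(187, Rational(1, 2))))) = Add(Add(-59, 14), Mul(Rational(8, 7), Pow(187, Rational(1, 2)))) = Add(-45, Mul(Rational(8, 7), Pow(187, Rational(1, 2))))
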